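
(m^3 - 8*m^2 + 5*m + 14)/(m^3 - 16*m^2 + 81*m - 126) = (m^2 - m - 2)/(m^2 - 9*m + 18)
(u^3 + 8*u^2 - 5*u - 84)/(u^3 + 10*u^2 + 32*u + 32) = (u^2 + 4*u - 21)/(u^2 + 6*u + 8)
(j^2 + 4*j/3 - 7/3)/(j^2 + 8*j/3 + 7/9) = 3*(j - 1)/(3*j + 1)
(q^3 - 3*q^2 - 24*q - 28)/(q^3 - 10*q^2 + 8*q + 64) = (q^2 - 5*q - 14)/(q^2 - 12*q + 32)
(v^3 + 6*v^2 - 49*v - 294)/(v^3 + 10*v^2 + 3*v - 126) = (v - 7)/(v - 3)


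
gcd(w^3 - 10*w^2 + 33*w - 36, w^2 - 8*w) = 1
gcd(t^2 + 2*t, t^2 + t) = t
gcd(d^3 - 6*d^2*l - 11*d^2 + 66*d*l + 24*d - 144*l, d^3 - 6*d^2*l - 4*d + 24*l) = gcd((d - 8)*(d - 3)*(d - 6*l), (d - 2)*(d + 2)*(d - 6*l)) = d - 6*l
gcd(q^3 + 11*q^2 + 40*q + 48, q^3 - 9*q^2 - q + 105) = q + 3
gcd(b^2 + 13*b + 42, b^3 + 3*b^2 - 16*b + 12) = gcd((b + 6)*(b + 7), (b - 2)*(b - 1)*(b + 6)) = b + 6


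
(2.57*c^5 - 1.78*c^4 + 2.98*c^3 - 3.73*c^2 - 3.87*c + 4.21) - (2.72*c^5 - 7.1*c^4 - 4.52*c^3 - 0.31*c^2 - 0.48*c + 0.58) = -0.15*c^5 + 5.32*c^4 + 7.5*c^3 - 3.42*c^2 - 3.39*c + 3.63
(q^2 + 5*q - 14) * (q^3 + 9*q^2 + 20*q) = q^5 + 14*q^4 + 51*q^3 - 26*q^2 - 280*q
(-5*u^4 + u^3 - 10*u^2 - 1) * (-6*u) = 30*u^5 - 6*u^4 + 60*u^3 + 6*u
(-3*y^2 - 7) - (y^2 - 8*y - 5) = -4*y^2 + 8*y - 2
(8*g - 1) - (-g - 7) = 9*g + 6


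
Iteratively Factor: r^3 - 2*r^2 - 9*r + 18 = (r + 3)*(r^2 - 5*r + 6) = (r - 2)*(r + 3)*(r - 3)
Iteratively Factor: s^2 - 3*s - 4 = (s + 1)*(s - 4)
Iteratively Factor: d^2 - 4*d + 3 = (d - 1)*(d - 3)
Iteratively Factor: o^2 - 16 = (o + 4)*(o - 4)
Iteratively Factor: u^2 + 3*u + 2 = (u + 2)*(u + 1)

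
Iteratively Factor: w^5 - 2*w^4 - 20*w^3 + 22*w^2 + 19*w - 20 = (w - 1)*(w^4 - w^3 - 21*w^2 + w + 20) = (w - 1)*(w + 4)*(w^3 - 5*w^2 - w + 5) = (w - 5)*(w - 1)*(w + 4)*(w^2 - 1) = (w - 5)*(w - 1)*(w + 1)*(w + 4)*(w - 1)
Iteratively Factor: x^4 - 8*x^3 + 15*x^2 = (x - 3)*(x^3 - 5*x^2) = (x - 5)*(x - 3)*(x^2) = x*(x - 5)*(x - 3)*(x)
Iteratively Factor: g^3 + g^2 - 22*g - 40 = (g + 2)*(g^2 - g - 20) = (g + 2)*(g + 4)*(g - 5)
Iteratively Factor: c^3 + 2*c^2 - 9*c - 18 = (c + 3)*(c^2 - c - 6) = (c + 2)*(c + 3)*(c - 3)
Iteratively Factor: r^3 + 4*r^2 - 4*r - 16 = (r + 4)*(r^2 - 4) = (r - 2)*(r + 4)*(r + 2)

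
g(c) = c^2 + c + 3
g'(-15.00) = -29.00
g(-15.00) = 213.00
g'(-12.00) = -23.00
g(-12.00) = 135.00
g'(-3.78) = -6.56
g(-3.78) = 13.51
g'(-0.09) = 0.82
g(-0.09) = 2.92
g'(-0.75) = -0.50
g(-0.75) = 2.81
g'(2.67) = 6.34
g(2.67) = 12.80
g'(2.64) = 6.28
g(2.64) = 12.61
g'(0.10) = 1.20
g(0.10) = 3.11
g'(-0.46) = 0.08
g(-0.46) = 2.75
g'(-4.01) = -7.02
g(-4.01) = 15.07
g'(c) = 2*c + 1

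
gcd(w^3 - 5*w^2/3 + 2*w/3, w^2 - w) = w^2 - w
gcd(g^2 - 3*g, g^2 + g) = g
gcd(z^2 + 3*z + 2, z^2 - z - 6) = z + 2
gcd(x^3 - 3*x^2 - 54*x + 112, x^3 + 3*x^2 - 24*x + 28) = x^2 + 5*x - 14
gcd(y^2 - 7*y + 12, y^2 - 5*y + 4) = y - 4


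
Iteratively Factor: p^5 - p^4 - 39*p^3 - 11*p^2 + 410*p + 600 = (p - 5)*(p^4 + 4*p^3 - 19*p^2 - 106*p - 120) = (p - 5)*(p + 2)*(p^3 + 2*p^2 - 23*p - 60) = (p - 5)*(p + 2)*(p + 4)*(p^2 - 2*p - 15) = (p - 5)*(p + 2)*(p + 3)*(p + 4)*(p - 5)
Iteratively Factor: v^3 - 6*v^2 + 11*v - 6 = (v - 2)*(v^2 - 4*v + 3) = (v - 3)*(v - 2)*(v - 1)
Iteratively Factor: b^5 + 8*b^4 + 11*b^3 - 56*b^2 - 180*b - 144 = (b - 3)*(b^4 + 11*b^3 + 44*b^2 + 76*b + 48) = (b - 3)*(b + 2)*(b^3 + 9*b^2 + 26*b + 24) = (b - 3)*(b + 2)^2*(b^2 + 7*b + 12) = (b - 3)*(b + 2)^2*(b + 4)*(b + 3)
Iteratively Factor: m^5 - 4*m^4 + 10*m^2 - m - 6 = (m - 1)*(m^4 - 3*m^3 - 3*m^2 + 7*m + 6) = (m - 2)*(m - 1)*(m^3 - m^2 - 5*m - 3) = (m - 2)*(m - 1)*(m + 1)*(m^2 - 2*m - 3) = (m - 2)*(m - 1)*(m + 1)^2*(m - 3)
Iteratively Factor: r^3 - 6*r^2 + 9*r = (r - 3)*(r^2 - 3*r) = (r - 3)^2*(r)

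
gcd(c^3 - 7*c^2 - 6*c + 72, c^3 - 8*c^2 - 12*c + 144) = c - 6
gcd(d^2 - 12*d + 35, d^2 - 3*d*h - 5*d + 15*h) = d - 5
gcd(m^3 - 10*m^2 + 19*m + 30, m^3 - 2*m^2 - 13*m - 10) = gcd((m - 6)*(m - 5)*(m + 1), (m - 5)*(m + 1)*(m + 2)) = m^2 - 4*m - 5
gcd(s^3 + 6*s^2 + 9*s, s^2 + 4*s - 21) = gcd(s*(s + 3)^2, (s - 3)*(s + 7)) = 1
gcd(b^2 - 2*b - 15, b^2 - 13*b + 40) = b - 5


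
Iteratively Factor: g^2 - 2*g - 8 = (g - 4)*(g + 2)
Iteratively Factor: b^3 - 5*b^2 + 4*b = (b - 1)*(b^2 - 4*b) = b*(b - 1)*(b - 4)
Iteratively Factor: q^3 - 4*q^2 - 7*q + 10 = (q - 5)*(q^2 + q - 2) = (q - 5)*(q - 1)*(q + 2)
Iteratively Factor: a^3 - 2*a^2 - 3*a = (a - 3)*(a^2 + a) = (a - 3)*(a + 1)*(a)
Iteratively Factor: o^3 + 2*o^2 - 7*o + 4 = (o - 1)*(o^2 + 3*o - 4) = (o - 1)^2*(o + 4)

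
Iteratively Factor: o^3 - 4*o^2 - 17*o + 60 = (o + 4)*(o^2 - 8*o + 15) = (o - 5)*(o + 4)*(o - 3)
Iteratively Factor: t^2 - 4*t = (t - 4)*(t)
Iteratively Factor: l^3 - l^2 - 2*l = (l)*(l^2 - l - 2) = l*(l - 2)*(l + 1)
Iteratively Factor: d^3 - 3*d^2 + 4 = (d - 2)*(d^2 - d - 2) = (d - 2)*(d + 1)*(d - 2)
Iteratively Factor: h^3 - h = (h - 1)*(h^2 + h) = h*(h - 1)*(h + 1)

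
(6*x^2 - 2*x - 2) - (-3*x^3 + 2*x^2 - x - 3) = 3*x^3 + 4*x^2 - x + 1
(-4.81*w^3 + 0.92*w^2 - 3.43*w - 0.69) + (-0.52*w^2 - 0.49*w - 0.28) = -4.81*w^3 + 0.4*w^2 - 3.92*w - 0.97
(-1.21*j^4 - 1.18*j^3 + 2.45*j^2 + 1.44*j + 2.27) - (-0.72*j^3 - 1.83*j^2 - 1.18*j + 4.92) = -1.21*j^4 - 0.46*j^3 + 4.28*j^2 + 2.62*j - 2.65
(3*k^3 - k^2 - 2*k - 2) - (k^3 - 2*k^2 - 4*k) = 2*k^3 + k^2 + 2*k - 2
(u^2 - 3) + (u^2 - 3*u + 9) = 2*u^2 - 3*u + 6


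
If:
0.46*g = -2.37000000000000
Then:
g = -5.15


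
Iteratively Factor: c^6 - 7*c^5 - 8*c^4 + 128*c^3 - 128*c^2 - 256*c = (c + 4)*(c^5 - 11*c^4 + 36*c^3 - 16*c^2 - 64*c) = (c - 4)*(c + 4)*(c^4 - 7*c^3 + 8*c^2 + 16*c) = c*(c - 4)*(c + 4)*(c^3 - 7*c^2 + 8*c + 16) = c*(c - 4)^2*(c + 4)*(c^2 - 3*c - 4) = c*(c - 4)^3*(c + 4)*(c + 1)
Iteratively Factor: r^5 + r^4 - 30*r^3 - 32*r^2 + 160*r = (r + 4)*(r^4 - 3*r^3 - 18*r^2 + 40*r) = (r - 5)*(r + 4)*(r^3 + 2*r^2 - 8*r) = (r - 5)*(r - 2)*(r + 4)*(r^2 + 4*r) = (r - 5)*(r - 2)*(r + 4)^2*(r)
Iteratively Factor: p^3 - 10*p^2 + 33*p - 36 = (p - 4)*(p^2 - 6*p + 9) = (p - 4)*(p - 3)*(p - 3)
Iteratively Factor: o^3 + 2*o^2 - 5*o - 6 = (o + 1)*(o^2 + o - 6) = (o + 1)*(o + 3)*(o - 2)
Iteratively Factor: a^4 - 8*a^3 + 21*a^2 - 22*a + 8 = (a - 2)*(a^3 - 6*a^2 + 9*a - 4) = (a - 2)*(a - 1)*(a^2 - 5*a + 4) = (a - 4)*(a - 2)*(a - 1)*(a - 1)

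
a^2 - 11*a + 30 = (a - 6)*(a - 5)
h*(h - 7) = h^2 - 7*h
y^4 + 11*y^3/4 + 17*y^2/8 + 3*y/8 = y*(y + 1/4)*(y + 1)*(y + 3/2)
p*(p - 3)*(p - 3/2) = p^3 - 9*p^2/2 + 9*p/2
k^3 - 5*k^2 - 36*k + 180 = (k - 6)*(k - 5)*(k + 6)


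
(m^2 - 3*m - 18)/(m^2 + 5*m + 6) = (m - 6)/(m + 2)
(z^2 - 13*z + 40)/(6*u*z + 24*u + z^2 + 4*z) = (z^2 - 13*z + 40)/(6*u*z + 24*u + z^2 + 4*z)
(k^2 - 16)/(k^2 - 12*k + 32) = (k + 4)/(k - 8)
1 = 1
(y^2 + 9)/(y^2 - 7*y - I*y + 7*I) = (y^2 + 9)/(y^2 - 7*y - I*y + 7*I)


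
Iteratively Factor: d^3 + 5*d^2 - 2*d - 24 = (d - 2)*(d^2 + 7*d + 12) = (d - 2)*(d + 4)*(d + 3)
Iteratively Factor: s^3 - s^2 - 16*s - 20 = (s + 2)*(s^2 - 3*s - 10) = (s + 2)^2*(s - 5)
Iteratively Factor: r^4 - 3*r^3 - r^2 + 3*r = (r)*(r^3 - 3*r^2 - r + 3) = r*(r + 1)*(r^2 - 4*r + 3) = r*(r - 3)*(r + 1)*(r - 1)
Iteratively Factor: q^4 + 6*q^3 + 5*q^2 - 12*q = (q - 1)*(q^3 + 7*q^2 + 12*q) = q*(q - 1)*(q^2 + 7*q + 12) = q*(q - 1)*(q + 4)*(q + 3)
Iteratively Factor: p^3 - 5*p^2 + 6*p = (p - 2)*(p^2 - 3*p) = (p - 3)*(p - 2)*(p)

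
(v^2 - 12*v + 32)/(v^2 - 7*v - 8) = (v - 4)/(v + 1)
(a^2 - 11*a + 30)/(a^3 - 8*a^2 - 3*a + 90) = 1/(a + 3)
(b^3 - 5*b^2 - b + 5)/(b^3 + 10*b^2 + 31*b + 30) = (b^3 - 5*b^2 - b + 5)/(b^3 + 10*b^2 + 31*b + 30)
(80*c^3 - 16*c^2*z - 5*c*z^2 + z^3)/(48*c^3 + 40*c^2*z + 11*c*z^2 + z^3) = (20*c^2 - 9*c*z + z^2)/(12*c^2 + 7*c*z + z^2)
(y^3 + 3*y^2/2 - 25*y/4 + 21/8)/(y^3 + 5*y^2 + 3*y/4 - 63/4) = (y - 1/2)/(y + 3)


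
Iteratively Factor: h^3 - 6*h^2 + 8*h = (h - 2)*(h^2 - 4*h) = (h - 4)*(h - 2)*(h)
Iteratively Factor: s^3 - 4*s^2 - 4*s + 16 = (s - 4)*(s^2 - 4) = (s - 4)*(s + 2)*(s - 2)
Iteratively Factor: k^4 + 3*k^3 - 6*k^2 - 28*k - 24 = (k + 2)*(k^3 + k^2 - 8*k - 12) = (k - 3)*(k + 2)*(k^2 + 4*k + 4) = (k - 3)*(k + 2)^2*(k + 2)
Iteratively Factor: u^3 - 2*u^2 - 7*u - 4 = (u - 4)*(u^2 + 2*u + 1) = (u - 4)*(u + 1)*(u + 1)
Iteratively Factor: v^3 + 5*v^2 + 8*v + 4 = (v + 1)*(v^2 + 4*v + 4) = (v + 1)*(v + 2)*(v + 2)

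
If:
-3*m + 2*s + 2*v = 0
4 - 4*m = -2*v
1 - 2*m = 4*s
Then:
No Solution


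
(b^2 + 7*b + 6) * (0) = 0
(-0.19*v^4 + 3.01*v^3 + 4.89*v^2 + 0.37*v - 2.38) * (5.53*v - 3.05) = -1.0507*v^5 + 17.2248*v^4 + 17.8612*v^3 - 12.8684*v^2 - 14.2899*v + 7.259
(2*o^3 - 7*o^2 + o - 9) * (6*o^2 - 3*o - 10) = 12*o^5 - 48*o^4 + 7*o^3 + 13*o^2 + 17*o + 90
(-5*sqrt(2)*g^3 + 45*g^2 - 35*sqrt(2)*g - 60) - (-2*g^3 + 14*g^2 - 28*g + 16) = -5*sqrt(2)*g^3 + 2*g^3 + 31*g^2 - 35*sqrt(2)*g + 28*g - 76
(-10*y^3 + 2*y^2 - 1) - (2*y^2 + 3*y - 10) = -10*y^3 - 3*y + 9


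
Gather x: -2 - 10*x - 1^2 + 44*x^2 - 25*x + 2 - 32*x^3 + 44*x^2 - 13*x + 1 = -32*x^3 + 88*x^2 - 48*x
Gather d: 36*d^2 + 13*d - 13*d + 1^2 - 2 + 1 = 36*d^2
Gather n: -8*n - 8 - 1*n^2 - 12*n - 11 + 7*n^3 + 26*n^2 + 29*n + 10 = 7*n^3 + 25*n^2 + 9*n - 9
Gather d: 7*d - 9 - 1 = 7*d - 10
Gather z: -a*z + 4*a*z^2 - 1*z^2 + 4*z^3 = -a*z + 4*z^3 + z^2*(4*a - 1)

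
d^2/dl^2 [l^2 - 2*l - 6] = 2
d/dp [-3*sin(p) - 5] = -3*cos(p)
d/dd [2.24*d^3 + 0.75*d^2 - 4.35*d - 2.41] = 6.72*d^2 + 1.5*d - 4.35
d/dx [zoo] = 0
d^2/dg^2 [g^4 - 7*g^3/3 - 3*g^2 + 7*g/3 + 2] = 12*g^2 - 14*g - 6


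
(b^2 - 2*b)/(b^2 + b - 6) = b/(b + 3)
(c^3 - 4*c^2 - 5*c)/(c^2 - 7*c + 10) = c*(c + 1)/(c - 2)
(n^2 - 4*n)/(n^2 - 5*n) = (n - 4)/(n - 5)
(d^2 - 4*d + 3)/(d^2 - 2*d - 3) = (d - 1)/(d + 1)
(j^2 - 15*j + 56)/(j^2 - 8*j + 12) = (j^2 - 15*j + 56)/(j^2 - 8*j + 12)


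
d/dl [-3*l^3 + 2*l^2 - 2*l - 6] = -9*l^2 + 4*l - 2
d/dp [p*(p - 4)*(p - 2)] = 3*p^2 - 12*p + 8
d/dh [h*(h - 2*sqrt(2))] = 2*h - 2*sqrt(2)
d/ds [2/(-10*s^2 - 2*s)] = (10*s + 1)/(s^2*(5*s + 1)^2)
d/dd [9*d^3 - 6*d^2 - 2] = 3*d*(9*d - 4)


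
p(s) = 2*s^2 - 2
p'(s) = 4*s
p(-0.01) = -2.00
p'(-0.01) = -0.04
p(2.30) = 8.58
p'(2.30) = 9.20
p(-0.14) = -1.96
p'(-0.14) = -0.56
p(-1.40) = 1.92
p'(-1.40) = -5.60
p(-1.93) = 5.45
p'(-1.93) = -7.72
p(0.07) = -1.99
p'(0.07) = 0.28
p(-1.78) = 4.34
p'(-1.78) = -7.12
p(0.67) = -1.10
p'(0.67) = 2.68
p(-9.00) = 160.00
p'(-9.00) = -36.00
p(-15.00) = 448.00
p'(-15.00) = -60.00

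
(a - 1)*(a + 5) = a^2 + 4*a - 5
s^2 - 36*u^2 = (s - 6*u)*(s + 6*u)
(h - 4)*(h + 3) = h^2 - h - 12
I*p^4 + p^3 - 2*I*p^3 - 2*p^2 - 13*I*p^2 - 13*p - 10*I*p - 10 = (p - 5)*(p + 2)*(p - I)*(I*p + I)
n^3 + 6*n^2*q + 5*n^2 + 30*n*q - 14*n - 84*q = (n - 2)*(n + 7)*(n + 6*q)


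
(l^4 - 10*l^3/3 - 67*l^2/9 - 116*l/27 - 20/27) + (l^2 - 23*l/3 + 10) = l^4 - 10*l^3/3 - 58*l^2/9 - 323*l/27 + 250/27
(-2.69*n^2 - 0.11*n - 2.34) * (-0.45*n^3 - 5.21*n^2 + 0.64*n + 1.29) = 1.2105*n^5 + 14.0644*n^4 - 0.0955*n^3 + 8.6509*n^2 - 1.6395*n - 3.0186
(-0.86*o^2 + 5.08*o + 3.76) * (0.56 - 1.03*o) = 0.8858*o^3 - 5.714*o^2 - 1.028*o + 2.1056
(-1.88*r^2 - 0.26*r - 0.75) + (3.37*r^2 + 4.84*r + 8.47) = 1.49*r^2 + 4.58*r + 7.72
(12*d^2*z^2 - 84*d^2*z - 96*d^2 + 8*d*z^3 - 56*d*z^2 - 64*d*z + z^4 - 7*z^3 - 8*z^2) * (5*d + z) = 60*d^3*z^2 - 420*d^3*z - 480*d^3 + 52*d^2*z^3 - 364*d^2*z^2 - 416*d^2*z + 13*d*z^4 - 91*d*z^3 - 104*d*z^2 + z^5 - 7*z^4 - 8*z^3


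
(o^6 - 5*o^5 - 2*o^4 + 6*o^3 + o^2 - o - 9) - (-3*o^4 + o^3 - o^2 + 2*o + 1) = o^6 - 5*o^5 + o^4 + 5*o^3 + 2*o^2 - 3*o - 10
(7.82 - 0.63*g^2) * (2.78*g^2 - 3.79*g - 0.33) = -1.7514*g^4 + 2.3877*g^3 + 21.9475*g^2 - 29.6378*g - 2.5806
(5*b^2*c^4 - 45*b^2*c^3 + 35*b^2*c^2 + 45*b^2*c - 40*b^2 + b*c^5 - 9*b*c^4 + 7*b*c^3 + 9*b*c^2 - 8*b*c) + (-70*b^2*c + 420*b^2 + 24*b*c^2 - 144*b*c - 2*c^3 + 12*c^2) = 5*b^2*c^4 - 45*b^2*c^3 + 35*b^2*c^2 - 25*b^2*c + 380*b^2 + b*c^5 - 9*b*c^4 + 7*b*c^3 + 33*b*c^2 - 152*b*c - 2*c^3 + 12*c^2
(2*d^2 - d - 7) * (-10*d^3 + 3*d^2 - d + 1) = -20*d^5 + 16*d^4 + 65*d^3 - 18*d^2 + 6*d - 7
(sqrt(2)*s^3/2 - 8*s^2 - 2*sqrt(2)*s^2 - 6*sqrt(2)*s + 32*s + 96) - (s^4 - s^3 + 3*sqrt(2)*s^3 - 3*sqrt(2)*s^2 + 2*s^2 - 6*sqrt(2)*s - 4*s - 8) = -s^4 - 5*sqrt(2)*s^3/2 + s^3 - 10*s^2 + sqrt(2)*s^2 + 36*s + 104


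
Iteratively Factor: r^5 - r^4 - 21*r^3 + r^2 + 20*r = (r + 1)*(r^4 - 2*r^3 - 19*r^2 + 20*r) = (r + 1)*(r + 4)*(r^3 - 6*r^2 + 5*r) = (r - 1)*(r + 1)*(r + 4)*(r^2 - 5*r) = r*(r - 1)*(r + 1)*(r + 4)*(r - 5)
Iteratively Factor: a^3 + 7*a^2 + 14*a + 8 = (a + 1)*(a^2 + 6*a + 8) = (a + 1)*(a + 2)*(a + 4)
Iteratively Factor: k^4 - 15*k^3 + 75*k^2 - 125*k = (k)*(k^3 - 15*k^2 + 75*k - 125) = k*(k - 5)*(k^2 - 10*k + 25) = k*(k - 5)^2*(k - 5)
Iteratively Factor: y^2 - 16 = (y - 4)*(y + 4)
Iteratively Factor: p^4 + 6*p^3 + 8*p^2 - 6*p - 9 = (p + 3)*(p^3 + 3*p^2 - p - 3) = (p - 1)*(p + 3)*(p^2 + 4*p + 3) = (p - 1)*(p + 3)^2*(p + 1)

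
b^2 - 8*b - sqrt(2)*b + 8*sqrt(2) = (b - 8)*(b - sqrt(2))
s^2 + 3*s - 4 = (s - 1)*(s + 4)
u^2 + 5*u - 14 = (u - 2)*(u + 7)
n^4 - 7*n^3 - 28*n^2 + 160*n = n*(n - 8)*(n - 4)*(n + 5)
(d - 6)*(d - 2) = d^2 - 8*d + 12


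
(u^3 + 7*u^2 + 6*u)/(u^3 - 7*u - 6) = u*(u + 6)/(u^2 - u - 6)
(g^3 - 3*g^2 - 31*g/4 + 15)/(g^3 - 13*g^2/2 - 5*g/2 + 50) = (g - 3/2)/(g - 5)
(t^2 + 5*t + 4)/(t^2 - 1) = (t + 4)/(t - 1)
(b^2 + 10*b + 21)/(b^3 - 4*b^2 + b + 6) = (b^2 + 10*b + 21)/(b^3 - 4*b^2 + b + 6)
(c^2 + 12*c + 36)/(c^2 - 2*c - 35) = (c^2 + 12*c + 36)/(c^2 - 2*c - 35)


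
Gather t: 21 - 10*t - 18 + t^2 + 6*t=t^2 - 4*t + 3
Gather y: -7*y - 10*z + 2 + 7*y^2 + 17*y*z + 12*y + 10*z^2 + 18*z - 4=7*y^2 + y*(17*z + 5) + 10*z^2 + 8*z - 2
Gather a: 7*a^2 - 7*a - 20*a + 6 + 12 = 7*a^2 - 27*a + 18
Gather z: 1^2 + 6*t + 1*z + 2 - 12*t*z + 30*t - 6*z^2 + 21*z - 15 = 36*t - 6*z^2 + z*(22 - 12*t) - 12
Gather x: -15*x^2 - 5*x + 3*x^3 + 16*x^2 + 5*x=3*x^3 + x^2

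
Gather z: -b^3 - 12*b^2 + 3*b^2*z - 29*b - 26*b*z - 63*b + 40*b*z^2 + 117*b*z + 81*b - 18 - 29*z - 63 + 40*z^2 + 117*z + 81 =-b^3 - 12*b^2 - 11*b + z^2*(40*b + 40) + z*(3*b^2 + 91*b + 88)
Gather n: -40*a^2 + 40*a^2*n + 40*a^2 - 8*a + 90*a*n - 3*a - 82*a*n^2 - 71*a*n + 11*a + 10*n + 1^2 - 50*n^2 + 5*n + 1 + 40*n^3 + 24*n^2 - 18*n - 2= 40*n^3 + n^2*(-82*a - 26) + n*(40*a^2 + 19*a - 3)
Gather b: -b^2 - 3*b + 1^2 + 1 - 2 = -b^2 - 3*b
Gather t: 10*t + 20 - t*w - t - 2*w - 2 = t*(9 - w) - 2*w + 18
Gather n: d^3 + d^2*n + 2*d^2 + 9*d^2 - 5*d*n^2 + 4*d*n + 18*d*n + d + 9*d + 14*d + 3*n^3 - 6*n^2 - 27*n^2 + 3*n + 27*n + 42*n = d^3 + 11*d^2 + 24*d + 3*n^3 + n^2*(-5*d - 33) + n*(d^2 + 22*d + 72)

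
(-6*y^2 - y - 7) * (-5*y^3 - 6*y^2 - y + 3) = 30*y^5 + 41*y^4 + 47*y^3 + 25*y^2 + 4*y - 21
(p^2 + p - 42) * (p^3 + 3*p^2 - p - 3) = p^5 + 4*p^4 - 40*p^3 - 130*p^2 + 39*p + 126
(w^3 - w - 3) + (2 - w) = w^3 - 2*w - 1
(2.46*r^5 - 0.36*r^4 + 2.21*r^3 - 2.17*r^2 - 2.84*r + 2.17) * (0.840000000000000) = 2.0664*r^5 - 0.3024*r^4 + 1.8564*r^3 - 1.8228*r^2 - 2.3856*r + 1.8228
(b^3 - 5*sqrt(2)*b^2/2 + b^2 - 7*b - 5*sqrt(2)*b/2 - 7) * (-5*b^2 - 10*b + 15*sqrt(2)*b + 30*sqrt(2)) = -5*b^5 - 15*b^4 + 55*sqrt(2)*b^4/2 - 50*b^3 + 165*sqrt(2)*b^3/2 - 120*b^2 - 50*sqrt(2)*b^2 - 315*sqrt(2)*b - 80*b - 210*sqrt(2)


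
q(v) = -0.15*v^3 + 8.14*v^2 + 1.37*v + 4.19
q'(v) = -0.45*v^2 + 16.28*v + 1.37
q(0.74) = 9.60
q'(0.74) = 13.17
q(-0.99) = 10.96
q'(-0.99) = -15.19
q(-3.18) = 86.97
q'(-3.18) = -54.95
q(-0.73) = 7.59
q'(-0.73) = -10.75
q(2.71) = 64.70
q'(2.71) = 42.18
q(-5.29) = 246.94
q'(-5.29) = -97.34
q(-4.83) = 204.37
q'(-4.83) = -87.76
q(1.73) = 30.15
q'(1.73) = 28.19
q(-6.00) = 321.41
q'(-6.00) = -112.51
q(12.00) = 933.59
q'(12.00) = 131.93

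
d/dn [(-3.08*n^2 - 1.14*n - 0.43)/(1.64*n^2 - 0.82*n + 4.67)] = (4.3952*n^2 - 27.3568*n - 5.6764)/(2.6896*n^4 - 2.6896*n^3 + 15.99*n^2 - 7.6588*n + 21.8089)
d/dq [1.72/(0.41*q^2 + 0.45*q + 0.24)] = (-1.4104*q - 0.774)/(0.41*q^2 + 0.45*q + 0.24)^2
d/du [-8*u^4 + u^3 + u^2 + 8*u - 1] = -32*u^3 + 3*u^2 + 2*u + 8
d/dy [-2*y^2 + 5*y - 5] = 5 - 4*y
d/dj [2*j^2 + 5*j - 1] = 4*j + 5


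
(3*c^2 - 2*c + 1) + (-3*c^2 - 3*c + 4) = 5 - 5*c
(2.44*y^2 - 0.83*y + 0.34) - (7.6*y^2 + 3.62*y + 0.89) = -5.16*y^2 - 4.45*y - 0.55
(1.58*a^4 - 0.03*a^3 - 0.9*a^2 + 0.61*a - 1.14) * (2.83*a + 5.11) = 4.4714*a^5 + 7.9889*a^4 - 2.7003*a^3 - 2.8727*a^2 - 0.1091*a - 5.8254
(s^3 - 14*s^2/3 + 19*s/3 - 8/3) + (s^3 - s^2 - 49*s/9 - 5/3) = 2*s^3 - 17*s^2/3 + 8*s/9 - 13/3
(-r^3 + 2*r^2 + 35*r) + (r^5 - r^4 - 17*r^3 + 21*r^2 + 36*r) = r^5 - r^4 - 18*r^3 + 23*r^2 + 71*r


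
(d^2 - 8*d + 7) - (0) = d^2 - 8*d + 7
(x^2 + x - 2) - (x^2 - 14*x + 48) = 15*x - 50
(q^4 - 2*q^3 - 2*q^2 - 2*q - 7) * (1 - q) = -q^5 + 3*q^4 + 5*q - 7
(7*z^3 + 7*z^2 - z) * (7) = 49*z^3 + 49*z^2 - 7*z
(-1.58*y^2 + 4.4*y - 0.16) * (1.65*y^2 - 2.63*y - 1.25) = -2.607*y^4 + 11.4154*y^3 - 9.861*y^2 - 5.0792*y + 0.2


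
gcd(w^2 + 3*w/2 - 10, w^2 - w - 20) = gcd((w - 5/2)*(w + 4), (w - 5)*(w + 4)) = w + 4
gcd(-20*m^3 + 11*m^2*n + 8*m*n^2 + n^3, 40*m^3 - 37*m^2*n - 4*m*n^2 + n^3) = 5*m^2 - 4*m*n - n^2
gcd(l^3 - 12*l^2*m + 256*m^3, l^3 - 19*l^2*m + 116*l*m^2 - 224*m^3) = l - 8*m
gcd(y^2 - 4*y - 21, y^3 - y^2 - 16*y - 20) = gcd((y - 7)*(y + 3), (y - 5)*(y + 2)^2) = 1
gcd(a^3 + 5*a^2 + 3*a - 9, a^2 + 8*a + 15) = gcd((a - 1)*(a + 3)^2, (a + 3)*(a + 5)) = a + 3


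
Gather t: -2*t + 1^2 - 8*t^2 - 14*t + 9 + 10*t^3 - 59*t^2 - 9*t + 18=10*t^3 - 67*t^2 - 25*t + 28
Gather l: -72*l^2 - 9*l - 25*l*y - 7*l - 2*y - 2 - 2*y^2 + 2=-72*l^2 + l*(-25*y - 16) - 2*y^2 - 2*y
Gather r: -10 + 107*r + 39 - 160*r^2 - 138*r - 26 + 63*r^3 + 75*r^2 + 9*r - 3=63*r^3 - 85*r^2 - 22*r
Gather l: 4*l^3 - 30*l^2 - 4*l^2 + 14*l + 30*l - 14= 4*l^3 - 34*l^2 + 44*l - 14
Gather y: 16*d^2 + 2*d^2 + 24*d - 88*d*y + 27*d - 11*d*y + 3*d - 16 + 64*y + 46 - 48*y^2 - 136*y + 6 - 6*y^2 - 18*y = 18*d^2 + 54*d - 54*y^2 + y*(-99*d - 90) + 36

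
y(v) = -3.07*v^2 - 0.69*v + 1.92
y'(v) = -6.14*v - 0.69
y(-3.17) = -26.74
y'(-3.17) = 18.77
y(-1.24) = -1.94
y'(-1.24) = 6.92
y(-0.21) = 1.93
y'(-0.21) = 0.60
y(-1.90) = -7.85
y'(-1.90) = 10.98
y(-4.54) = -58.23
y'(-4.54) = 27.19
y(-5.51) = -87.48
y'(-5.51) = 33.14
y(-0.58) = 1.29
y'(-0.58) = 2.87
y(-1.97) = -8.64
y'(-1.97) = 11.41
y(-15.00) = -678.48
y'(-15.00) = 91.41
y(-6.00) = -104.46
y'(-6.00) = 36.15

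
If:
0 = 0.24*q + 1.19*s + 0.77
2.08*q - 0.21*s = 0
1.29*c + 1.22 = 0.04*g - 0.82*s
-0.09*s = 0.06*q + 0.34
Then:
No Solution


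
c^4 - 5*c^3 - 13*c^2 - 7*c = c*(c - 7)*(c + 1)^2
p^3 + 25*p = p*(p - 5*I)*(p + 5*I)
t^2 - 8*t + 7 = (t - 7)*(t - 1)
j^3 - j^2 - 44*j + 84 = (j - 6)*(j - 2)*(j + 7)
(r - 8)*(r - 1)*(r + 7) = r^3 - 2*r^2 - 55*r + 56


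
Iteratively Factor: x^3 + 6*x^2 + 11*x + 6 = (x + 2)*(x^2 + 4*x + 3) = (x + 1)*(x + 2)*(x + 3)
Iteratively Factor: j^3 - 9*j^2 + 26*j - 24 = (j - 2)*(j^2 - 7*j + 12) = (j - 4)*(j - 2)*(j - 3)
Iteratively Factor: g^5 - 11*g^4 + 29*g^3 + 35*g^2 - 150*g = (g + 2)*(g^4 - 13*g^3 + 55*g^2 - 75*g) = (g - 5)*(g + 2)*(g^3 - 8*g^2 + 15*g) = g*(g - 5)*(g + 2)*(g^2 - 8*g + 15) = g*(g - 5)*(g - 3)*(g + 2)*(g - 5)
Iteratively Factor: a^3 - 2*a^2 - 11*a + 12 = (a + 3)*(a^2 - 5*a + 4) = (a - 4)*(a + 3)*(a - 1)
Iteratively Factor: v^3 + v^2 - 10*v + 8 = (v - 1)*(v^2 + 2*v - 8) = (v - 1)*(v + 4)*(v - 2)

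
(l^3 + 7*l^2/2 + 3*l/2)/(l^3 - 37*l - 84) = l*(2*l + 1)/(2*(l^2 - 3*l - 28))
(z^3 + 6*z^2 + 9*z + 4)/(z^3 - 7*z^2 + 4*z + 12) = (z^2 + 5*z + 4)/(z^2 - 8*z + 12)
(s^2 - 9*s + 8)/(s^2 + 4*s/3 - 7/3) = 3*(s - 8)/(3*s + 7)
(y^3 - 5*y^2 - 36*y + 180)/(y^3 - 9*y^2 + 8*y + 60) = (y + 6)/(y + 2)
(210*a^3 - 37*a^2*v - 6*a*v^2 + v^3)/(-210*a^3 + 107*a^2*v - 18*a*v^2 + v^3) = (6*a + v)/(-6*a + v)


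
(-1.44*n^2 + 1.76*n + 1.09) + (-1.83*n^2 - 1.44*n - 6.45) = -3.27*n^2 + 0.32*n - 5.36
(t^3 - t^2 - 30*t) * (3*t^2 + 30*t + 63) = 3*t^5 + 27*t^4 - 57*t^3 - 963*t^2 - 1890*t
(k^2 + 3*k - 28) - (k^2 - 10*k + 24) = 13*k - 52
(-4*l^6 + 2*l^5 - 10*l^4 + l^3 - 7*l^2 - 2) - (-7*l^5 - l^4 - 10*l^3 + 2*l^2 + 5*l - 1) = -4*l^6 + 9*l^5 - 9*l^4 + 11*l^3 - 9*l^2 - 5*l - 1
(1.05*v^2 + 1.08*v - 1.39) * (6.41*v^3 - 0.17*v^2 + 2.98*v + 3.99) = 6.7305*v^5 + 6.7443*v^4 - 5.9645*v^3 + 7.6442*v^2 + 0.167000000000001*v - 5.5461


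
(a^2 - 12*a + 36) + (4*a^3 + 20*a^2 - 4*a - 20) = 4*a^3 + 21*a^2 - 16*a + 16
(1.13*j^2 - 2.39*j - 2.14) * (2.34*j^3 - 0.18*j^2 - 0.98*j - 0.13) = 2.6442*j^5 - 5.796*j^4 - 5.6848*j^3 + 2.5805*j^2 + 2.4079*j + 0.2782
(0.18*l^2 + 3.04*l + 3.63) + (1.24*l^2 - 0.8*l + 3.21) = 1.42*l^2 + 2.24*l + 6.84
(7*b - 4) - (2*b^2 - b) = -2*b^2 + 8*b - 4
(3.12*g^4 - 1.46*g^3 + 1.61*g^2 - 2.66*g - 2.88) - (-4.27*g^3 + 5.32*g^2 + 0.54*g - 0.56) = 3.12*g^4 + 2.81*g^3 - 3.71*g^2 - 3.2*g - 2.32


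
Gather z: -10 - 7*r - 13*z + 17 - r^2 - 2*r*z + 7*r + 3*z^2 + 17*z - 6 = -r^2 + 3*z^2 + z*(4 - 2*r) + 1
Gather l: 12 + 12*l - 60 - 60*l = -48*l - 48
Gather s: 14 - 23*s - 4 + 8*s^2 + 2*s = 8*s^2 - 21*s + 10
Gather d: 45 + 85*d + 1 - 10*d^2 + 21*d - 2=-10*d^2 + 106*d + 44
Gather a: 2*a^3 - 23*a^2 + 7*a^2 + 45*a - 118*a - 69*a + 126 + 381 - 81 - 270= 2*a^3 - 16*a^2 - 142*a + 156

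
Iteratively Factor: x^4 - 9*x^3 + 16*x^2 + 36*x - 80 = (x - 4)*(x^3 - 5*x^2 - 4*x + 20) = (x - 4)*(x + 2)*(x^2 - 7*x + 10) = (x - 5)*(x - 4)*(x + 2)*(x - 2)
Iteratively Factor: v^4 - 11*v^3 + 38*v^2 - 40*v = (v - 5)*(v^3 - 6*v^2 + 8*v) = (v - 5)*(v - 2)*(v^2 - 4*v) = (v - 5)*(v - 4)*(v - 2)*(v)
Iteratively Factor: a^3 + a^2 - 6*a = (a + 3)*(a^2 - 2*a) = a*(a + 3)*(a - 2)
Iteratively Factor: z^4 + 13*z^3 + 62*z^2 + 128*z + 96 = (z + 4)*(z^3 + 9*z^2 + 26*z + 24) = (z + 3)*(z + 4)*(z^2 + 6*z + 8) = (z + 2)*(z + 3)*(z + 4)*(z + 4)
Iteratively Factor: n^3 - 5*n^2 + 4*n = (n - 1)*(n^2 - 4*n) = (n - 4)*(n - 1)*(n)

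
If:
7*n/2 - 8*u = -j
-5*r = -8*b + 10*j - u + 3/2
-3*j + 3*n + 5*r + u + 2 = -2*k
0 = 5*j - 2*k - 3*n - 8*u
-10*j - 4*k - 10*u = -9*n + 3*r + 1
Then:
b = 1869*u/808 - 87/1616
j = 1263*u/808 + 7/808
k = 41/1616 - 4607*u/1616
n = 743*u/404 - 1/404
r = 313*u/404 - 163/404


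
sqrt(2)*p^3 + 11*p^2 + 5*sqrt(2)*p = p*(p + 5*sqrt(2))*(sqrt(2)*p + 1)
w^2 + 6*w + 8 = (w + 2)*(w + 4)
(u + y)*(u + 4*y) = u^2 + 5*u*y + 4*y^2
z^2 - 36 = (z - 6)*(z + 6)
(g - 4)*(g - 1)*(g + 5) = g^3 - 21*g + 20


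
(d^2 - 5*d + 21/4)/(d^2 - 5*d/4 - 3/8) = 2*(2*d - 7)/(4*d + 1)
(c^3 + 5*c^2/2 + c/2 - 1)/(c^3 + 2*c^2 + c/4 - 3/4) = 2*(c + 2)/(2*c + 3)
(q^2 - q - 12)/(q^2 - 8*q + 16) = (q + 3)/(q - 4)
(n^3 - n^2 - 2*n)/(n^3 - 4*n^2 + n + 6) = n/(n - 3)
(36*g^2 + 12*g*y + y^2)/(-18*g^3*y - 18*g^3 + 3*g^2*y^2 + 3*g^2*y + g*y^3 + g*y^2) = (6*g + y)/(g*(-3*g*y - 3*g + y^2 + y))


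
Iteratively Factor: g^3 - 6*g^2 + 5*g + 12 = (g - 3)*(g^2 - 3*g - 4) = (g - 4)*(g - 3)*(g + 1)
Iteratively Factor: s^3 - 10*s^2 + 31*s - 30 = (s - 2)*(s^2 - 8*s + 15) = (s - 5)*(s - 2)*(s - 3)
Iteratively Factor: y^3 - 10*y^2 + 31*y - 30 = (y - 3)*(y^2 - 7*y + 10) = (y - 5)*(y - 3)*(y - 2)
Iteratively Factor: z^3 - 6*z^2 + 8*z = (z - 4)*(z^2 - 2*z) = (z - 4)*(z - 2)*(z)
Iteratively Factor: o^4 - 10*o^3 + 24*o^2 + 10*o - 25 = (o - 5)*(o^3 - 5*o^2 - o + 5) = (o - 5)^2*(o^2 - 1) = (o - 5)^2*(o - 1)*(o + 1)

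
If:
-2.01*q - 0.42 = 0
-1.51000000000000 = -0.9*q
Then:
No Solution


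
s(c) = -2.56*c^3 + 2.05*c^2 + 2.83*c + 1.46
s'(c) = -7.68*c^2 + 4.1*c + 2.83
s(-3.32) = 108.34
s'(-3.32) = -95.43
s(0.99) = 3.79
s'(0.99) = -0.64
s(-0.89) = 2.37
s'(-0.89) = -6.90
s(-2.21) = 32.85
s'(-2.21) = -43.74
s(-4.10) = 200.76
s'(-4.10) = -143.08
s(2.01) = -5.36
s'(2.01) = -19.96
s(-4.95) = 348.18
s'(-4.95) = -205.64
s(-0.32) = 0.85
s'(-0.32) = 0.73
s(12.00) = -4093.06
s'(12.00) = -1053.89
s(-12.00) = 4686.38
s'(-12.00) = -1152.29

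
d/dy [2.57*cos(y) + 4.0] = -2.57*sin(y)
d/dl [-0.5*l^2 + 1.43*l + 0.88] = 1.43 - 1.0*l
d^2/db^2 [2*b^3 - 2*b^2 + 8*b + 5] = 12*b - 4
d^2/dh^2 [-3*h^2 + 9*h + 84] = -6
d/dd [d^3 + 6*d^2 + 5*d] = 3*d^2 + 12*d + 5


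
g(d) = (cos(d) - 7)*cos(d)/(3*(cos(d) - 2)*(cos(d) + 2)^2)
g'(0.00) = 0.00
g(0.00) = 0.22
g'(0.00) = 0.00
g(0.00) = 0.22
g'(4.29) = 0.52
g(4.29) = -0.17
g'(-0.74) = 0.14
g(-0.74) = 0.16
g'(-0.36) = 0.08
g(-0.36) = 0.21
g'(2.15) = -0.63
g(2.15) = -0.26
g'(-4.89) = -0.24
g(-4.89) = 0.05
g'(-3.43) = -0.62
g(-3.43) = -0.79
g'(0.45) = -0.10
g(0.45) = 0.20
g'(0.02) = -0.01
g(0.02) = 0.22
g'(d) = -(cos(d) - 7)*sin(d)/(3*(cos(d) - 2)*(cos(d) + 2)^2) + 2*(cos(d) - 7)*sin(d)*cos(d)/(3*(cos(d) - 2)*(cos(d) + 2)^3) + (cos(d) - 7)*sin(d)*cos(d)/(3*(cos(d) - 2)^2*(cos(d) + 2)^2) - sin(d)*cos(d)/(3*(cos(d) - 2)*(cos(d) + 2)^2) = (cos(d)^3 - 16*cos(d)^2 + 22*cos(d) - 28)*sin(d)/(3*(cos(d) - 2)^2*(cos(d) + 2)^3)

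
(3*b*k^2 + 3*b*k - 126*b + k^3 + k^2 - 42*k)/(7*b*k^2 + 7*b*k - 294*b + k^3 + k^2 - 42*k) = (3*b + k)/(7*b + k)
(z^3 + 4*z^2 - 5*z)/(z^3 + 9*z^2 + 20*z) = (z - 1)/(z + 4)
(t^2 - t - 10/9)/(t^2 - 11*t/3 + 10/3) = (t + 2/3)/(t - 2)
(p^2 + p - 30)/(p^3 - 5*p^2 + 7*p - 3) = (p^2 + p - 30)/(p^3 - 5*p^2 + 7*p - 3)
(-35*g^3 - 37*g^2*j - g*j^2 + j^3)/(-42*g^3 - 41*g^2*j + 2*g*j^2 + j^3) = (35*g^2 + 2*g*j - j^2)/(42*g^2 - g*j - j^2)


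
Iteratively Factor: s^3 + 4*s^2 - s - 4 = (s + 4)*(s^2 - 1) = (s - 1)*(s + 4)*(s + 1)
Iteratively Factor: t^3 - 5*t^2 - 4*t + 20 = (t - 5)*(t^2 - 4) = (t - 5)*(t - 2)*(t + 2)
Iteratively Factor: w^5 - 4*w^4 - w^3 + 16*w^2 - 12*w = (w - 1)*(w^4 - 3*w^3 - 4*w^2 + 12*w) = (w - 3)*(w - 1)*(w^3 - 4*w) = w*(w - 3)*(w - 1)*(w^2 - 4) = w*(w - 3)*(w - 2)*(w - 1)*(w + 2)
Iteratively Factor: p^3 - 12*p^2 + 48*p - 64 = (p - 4)*(p^2 - 8*p + 16) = (p - 4)^2*(p - 4)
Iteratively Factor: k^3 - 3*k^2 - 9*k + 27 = (k + 3)*(k^2 - 6*k + 9) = (k - 3)*(k + 3)*(k - 3)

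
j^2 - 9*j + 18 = (j - 6)*(j - 3)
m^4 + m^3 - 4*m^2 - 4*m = m*(m - 2)*(m + 1)*(m + 2)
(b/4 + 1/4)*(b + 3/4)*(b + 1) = b^3/4 + 11*b^2/16 + 5*b/8 + 3/16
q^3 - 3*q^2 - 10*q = q*(q - 5)*(q + 2)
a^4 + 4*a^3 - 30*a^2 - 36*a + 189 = (a - 3)^2*(a + 3)*(a + 7)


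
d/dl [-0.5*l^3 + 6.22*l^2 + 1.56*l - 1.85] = -1.5*l^2 + 12.44*l + 1.56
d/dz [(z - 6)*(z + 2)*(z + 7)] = 3*z^2 + 6*z - 40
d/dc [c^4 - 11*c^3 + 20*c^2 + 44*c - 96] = 4*c^3 - 33*c^2 + 40*c + 44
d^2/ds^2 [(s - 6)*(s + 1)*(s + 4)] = 6*s - 2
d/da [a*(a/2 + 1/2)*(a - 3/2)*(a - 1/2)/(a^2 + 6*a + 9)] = (8*a^4 + 44*a^3 - 36*a^2 - 33*a + 9)/(8*(a^3 + 9*a^2 + 27*a + 27))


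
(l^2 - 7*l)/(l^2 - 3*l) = (l - 7)/(l - 3)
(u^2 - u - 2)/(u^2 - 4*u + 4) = (u + 1)/(u - 2)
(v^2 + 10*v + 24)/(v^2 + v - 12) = (v + 6)/(v - 3)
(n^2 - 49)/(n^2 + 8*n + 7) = (n - 7)/(n + 1)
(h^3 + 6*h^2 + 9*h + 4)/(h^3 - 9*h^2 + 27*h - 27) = (h^3 + 6*h^2 + 9*h + 4)/(h^3 - 9*h^2 + 27*h - 27)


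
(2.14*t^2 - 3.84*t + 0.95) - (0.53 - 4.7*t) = 2.14*t^2 + 0.86*t + 0.42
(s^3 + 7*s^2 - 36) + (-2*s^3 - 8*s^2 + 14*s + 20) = -s^3 - s^2 + 14*s - 16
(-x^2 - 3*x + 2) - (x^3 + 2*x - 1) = -x^3 - x^2 - 5*x + 3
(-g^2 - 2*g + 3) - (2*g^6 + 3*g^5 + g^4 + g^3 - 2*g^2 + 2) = -2*g^6 - 3*g^5 - g^4 - g^3 + g^2 - 2*g + 1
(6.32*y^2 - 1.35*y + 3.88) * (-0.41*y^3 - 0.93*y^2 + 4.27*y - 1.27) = -2.5912*y^5 - 5.3241*y^4 + 26.6511*y^3 - 17.3993*y^2 + 18.2821*y - 4.9276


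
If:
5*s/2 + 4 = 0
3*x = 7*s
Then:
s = -8/5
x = -56/15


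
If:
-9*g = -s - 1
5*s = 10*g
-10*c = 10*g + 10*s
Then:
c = -3/7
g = 1/7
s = 2/7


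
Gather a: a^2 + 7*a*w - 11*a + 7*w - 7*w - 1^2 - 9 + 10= a^2 + a*(7*w - 11)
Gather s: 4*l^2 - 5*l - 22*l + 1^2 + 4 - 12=4*l^2 - 27*l - 7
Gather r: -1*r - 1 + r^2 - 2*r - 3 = r^2 - 3*r - 4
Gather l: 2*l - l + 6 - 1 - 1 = l + 4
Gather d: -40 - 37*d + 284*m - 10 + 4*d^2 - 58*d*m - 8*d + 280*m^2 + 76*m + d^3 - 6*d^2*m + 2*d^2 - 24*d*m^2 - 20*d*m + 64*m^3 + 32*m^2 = d^3 + d^2*(6 - 6*m) + d*(-24*m^2 - 78*m - 45) + 64*m^3 + 312*m^2 + 360*m - 50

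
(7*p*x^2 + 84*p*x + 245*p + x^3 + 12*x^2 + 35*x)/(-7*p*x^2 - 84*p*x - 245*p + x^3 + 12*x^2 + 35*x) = (7*p + x)/(-7*p + x)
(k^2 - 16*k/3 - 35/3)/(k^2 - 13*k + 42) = (k + 5/3)/(k - 6)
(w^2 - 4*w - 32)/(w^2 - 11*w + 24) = (w + 4)/(w - 3)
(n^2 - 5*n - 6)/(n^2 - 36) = (n + 1)/(n + 6)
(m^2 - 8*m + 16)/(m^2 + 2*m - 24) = (m - 4)/(m + 6)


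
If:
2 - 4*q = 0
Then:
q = 1/2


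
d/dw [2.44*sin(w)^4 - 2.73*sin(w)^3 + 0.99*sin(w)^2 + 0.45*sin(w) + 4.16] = (9.76*sin(w)^3 - 8.19*sin(w)^2 + 1.98*sin(w) + 0.45)*cos(w)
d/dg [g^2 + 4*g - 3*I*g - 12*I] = 2*g + 4 - 3*I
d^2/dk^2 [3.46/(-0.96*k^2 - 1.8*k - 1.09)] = (6.377472*k^2 + 11.95776*k - 3.46*(1.92*k + 1.8)*(3.84*k + 3.6) + 7.241088)/(0.96*k^2 + 1.8*k + 1.09)^3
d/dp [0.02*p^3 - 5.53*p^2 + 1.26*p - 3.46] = 0.06*p^2 - 11.06*p + 1.26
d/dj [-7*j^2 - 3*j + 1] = -14*j - 3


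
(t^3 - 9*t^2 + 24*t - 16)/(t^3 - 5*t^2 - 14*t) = (-t^3 + 9*t^2 - 24*t + 16)/(t*(-t^2 + 5*t + 14))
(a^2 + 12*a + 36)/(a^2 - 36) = (a + 6)/(a - 6)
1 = 1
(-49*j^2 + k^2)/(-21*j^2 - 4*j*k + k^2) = (7*j + k)/(3*j + k)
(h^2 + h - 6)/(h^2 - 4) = (h + 3)/(h + 2)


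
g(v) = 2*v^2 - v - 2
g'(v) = 4*v - 1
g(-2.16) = 9.49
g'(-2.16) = -9.64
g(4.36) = 31.66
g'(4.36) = 16.44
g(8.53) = 134.99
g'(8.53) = 33.12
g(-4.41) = 41.31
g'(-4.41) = -18.64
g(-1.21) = 2.14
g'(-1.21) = -5.84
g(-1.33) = 2.87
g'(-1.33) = -6.32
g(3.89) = 24.37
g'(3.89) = 14.56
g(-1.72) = 5.64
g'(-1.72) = -7.88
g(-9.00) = 169.00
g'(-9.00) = -37.00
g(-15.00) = 463.00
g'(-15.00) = -61.00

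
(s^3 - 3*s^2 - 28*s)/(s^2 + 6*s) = (s^2 - 3*s - 28)/(s + 6)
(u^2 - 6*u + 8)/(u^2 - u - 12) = (u - 2)/(u + 3)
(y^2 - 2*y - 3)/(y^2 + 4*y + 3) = (y - 3)/(y + 3)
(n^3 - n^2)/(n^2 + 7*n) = n*(n - 1)/(n + 7)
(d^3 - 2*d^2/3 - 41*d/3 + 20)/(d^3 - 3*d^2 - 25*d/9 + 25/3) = 3*(d + 4)/(3*d + 5)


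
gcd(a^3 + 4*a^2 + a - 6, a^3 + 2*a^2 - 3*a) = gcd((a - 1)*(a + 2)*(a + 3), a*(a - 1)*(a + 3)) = a^2 + 2*a - 3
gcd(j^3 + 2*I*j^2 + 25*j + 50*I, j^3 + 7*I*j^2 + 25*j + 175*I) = j^2 + 25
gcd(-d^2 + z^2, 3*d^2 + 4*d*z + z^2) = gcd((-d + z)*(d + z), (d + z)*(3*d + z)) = d + z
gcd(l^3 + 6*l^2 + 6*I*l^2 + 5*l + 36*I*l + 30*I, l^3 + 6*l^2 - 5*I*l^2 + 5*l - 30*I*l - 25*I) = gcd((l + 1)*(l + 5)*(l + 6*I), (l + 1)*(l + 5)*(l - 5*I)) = l^2 + 6*l + 5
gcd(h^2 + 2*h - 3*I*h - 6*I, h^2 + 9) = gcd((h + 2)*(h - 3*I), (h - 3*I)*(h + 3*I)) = h - 3*I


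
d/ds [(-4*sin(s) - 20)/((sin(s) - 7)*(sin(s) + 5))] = 4*cos(s)/(sin(s) - 7)^2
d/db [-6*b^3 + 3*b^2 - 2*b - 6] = -18*b^2 + 6*b - 2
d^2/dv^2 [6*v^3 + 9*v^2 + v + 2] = 36*v + 18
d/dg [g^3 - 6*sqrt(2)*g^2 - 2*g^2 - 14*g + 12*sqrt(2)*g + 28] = 3*g^2 - 12*sqrt(2)*g - 4*g - 14 + 12*sqrt(2)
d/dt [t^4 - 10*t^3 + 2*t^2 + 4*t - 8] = 4*t^3 - 30*t^2 + 4*t + 4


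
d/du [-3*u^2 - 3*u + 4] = -6*u - 3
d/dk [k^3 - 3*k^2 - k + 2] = 3*k^2 - 6*k - 1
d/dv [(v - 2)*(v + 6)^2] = (v + 6)*(3*v + 2)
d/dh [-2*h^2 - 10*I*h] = -4*h - 10*I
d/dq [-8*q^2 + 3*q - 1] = 3 - 16*q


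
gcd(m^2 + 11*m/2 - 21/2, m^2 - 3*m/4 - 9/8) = m - 3/2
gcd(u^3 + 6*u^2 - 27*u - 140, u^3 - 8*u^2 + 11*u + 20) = u - 5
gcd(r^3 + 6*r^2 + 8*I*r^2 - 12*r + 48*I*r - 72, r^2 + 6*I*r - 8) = r + 2*I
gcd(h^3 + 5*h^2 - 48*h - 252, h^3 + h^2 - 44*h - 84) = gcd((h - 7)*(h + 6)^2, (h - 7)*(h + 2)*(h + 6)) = h^2 - h - 42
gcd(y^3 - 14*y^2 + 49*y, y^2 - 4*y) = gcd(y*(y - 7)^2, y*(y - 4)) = y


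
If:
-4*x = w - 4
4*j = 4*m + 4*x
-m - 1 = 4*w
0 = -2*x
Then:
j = -17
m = -17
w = 4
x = 0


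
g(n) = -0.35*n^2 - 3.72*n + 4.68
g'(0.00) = -3.72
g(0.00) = 4.68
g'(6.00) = -7.92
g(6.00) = -30.24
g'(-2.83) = -1.74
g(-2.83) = 12.40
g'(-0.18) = -3.59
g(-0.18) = 5.34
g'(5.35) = -7.46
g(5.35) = -25.24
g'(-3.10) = -1.55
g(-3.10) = 12.85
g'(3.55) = -6.20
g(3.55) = -12.94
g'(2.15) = -5.22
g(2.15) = -4.94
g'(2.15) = -5.22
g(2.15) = -4.94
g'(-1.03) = -3.00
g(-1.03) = 8.14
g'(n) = -0.7*n - 3.72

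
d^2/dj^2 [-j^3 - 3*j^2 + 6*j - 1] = -6*j - 6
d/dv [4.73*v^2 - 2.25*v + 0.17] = 9.46*v - 2.25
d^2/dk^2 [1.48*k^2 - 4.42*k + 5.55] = 2.96000000000000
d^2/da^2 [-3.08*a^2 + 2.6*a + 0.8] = -6.16000000000000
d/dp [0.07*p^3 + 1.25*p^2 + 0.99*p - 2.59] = 0.21*p^2 + 2.5*p + 0.99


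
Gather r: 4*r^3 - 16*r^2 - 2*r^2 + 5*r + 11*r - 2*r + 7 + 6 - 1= 4*r^3 - 18*r^2 + 14*r + 12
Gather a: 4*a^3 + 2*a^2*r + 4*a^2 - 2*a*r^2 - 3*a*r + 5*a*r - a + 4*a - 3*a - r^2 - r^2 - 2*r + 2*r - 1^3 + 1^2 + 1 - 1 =4*a^3 + a^2*(2*r + 4) + a*(-2*r^2 + 2*r) - 2*r^2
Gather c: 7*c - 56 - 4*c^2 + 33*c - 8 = -4*c^2 + 40*c - 64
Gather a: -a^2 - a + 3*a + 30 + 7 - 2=-a^2 + 2*a + 35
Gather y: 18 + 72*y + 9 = 72*y + 27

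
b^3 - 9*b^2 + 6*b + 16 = (b - 8)*(b - 2)*(b + 1)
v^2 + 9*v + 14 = (v + 2)*(v + 7)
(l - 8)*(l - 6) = l^2 - 14*l + 48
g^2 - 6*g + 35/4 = (g - 7/2)*(g - 5/2)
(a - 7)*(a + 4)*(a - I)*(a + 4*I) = a^4 - 3*a^3 + 3*I*a^3 - 24*a^2 - 9*I*a^2 - 12*a - 84*I*a - 112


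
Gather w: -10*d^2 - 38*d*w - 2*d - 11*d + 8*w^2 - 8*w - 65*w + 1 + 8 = -10*d^2 - 13*d + 8*w^2 + w*(-38*d - 73) + 9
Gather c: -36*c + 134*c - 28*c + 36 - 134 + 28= 70*c - 70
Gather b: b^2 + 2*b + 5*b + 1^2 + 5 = b^2 + 7*b + 6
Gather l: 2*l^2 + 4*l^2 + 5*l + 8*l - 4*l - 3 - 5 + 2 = 6*l^2 + 9*l - 6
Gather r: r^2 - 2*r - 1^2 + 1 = r^2 - 2*r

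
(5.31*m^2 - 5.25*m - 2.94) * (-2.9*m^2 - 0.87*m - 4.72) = -15.399*m^4 + 10.6053*m^3 - 11.9697*m^2 + 27.3378*m + 13.8768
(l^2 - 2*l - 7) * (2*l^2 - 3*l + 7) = 2*l^4 - 7*l^3 - l^2 + 7*l - 49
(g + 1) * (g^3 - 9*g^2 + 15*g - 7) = g^4 - 8*g^3 + 6*g^2 + 8*g - 7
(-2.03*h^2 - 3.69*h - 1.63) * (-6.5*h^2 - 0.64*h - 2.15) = 13.195*h^4 + 25.2842*h^3 + 17.3211*h^2 + 8.9767*h + 3.5045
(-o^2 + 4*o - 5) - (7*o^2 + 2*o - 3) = -8*o^2 + 2*o - 2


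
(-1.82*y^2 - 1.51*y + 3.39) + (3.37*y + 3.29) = -1.82*y^2 + 1.86*y + 6.68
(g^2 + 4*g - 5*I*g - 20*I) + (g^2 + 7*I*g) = 2*g^2 + 4*g + 2*I*g - 20*I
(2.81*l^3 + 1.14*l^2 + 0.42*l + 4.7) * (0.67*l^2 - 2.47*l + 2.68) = 1.8827*l^5 - 6.1769*l^4 + 4.9964*l^3 + 5.1668*l^2 - 10.4834*l + 12.596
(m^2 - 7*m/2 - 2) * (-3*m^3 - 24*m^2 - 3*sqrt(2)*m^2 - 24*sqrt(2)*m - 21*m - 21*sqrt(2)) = -3*m^5 - 27*m^4/2 - 3*sqrt(2)*m^4 - 27*sqrt(2)*m^3/2 + 69*m^3 + 69*sqrt(2)*m^2 + 243*m^2/2 + 42*m + 243*sqrt(2)*m/2 + 42*sqrt(2)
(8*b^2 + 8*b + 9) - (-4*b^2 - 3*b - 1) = 12*b^2 + 11*b + 10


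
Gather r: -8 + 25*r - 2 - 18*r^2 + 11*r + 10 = -18*r^2 + 36*r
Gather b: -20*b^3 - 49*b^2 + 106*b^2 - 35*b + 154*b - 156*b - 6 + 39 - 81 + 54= -20*b^3 + 57*b^2 - 37*b + 6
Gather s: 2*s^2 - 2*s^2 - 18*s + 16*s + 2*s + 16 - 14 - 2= 0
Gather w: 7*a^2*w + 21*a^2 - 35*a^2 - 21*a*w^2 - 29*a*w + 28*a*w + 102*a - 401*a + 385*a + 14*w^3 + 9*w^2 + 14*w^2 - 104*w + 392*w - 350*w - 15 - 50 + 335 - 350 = -14*a^2 + 86*a + 14*w^3 + w^2*(23 - 21*a) + w*(7*a^2 - a - 62) - 80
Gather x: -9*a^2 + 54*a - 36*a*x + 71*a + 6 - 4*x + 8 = -9*a^2 + 125*a + x*(-36*a - 4) + 14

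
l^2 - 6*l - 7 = (l - 7)*(l + 1)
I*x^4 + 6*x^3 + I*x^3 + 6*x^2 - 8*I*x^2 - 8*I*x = x*(x - 4*I)*(x - 2*I)*(I*x + I)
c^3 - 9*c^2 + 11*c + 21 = (c - 7)*(c - 3)*(c + 1)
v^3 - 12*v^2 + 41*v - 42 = (v - 7)*(v - 3)*(v - 2)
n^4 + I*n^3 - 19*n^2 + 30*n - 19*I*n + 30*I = (n - 3)*(n - 2)*(n + 5)*(n + I)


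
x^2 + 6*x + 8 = (x + 2)*(x + 4)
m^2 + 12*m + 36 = (m + 6)^2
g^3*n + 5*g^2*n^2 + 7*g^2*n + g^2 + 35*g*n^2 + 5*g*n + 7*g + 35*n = (g + 7)*(g + 5*n)*(g*n + 1)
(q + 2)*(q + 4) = q^2 + 6*q + 8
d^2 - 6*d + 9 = (d - 3)^2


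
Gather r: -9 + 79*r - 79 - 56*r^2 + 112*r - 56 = -56*r^2 + 191*r - 144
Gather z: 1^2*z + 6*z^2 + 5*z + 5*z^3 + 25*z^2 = 5*z^3 + 31*z^2 + 6*z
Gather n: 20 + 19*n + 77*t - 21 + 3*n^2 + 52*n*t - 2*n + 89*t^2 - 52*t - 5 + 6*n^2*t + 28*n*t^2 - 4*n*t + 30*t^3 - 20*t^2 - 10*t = n^2*(6*t + 3) + n*(28*t^2 + 48*t + 17) + 30*t^3 + 69*t^2 + 15*t - 6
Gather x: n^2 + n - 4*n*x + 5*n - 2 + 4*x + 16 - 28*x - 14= n^2 + 6*n + x*(-4*n - 24)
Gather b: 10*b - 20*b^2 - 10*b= -20*b^2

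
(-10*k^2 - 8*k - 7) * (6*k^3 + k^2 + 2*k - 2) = -60*k^5 - 58*k^4 - 70*k^3 - 3*k^2 + 2*k + 14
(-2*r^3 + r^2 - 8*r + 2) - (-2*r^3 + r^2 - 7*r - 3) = 5 - r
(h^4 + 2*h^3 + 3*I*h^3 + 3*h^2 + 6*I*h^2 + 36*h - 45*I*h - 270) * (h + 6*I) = h^5 + 2*h^4 + 9*I*h^4 - 15*h^3 + 18*I*h^3 - 27*I*h^2 + 216*I*h - 1620*I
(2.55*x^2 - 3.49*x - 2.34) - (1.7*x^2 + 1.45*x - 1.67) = 0.85*x^2 - 4.94*x - 0.67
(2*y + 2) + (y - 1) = 3*y + 1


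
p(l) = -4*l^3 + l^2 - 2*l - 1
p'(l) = -12*l^2 + 2*l - 2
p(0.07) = -1.14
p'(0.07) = -1.92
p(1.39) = -12.59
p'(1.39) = -22.41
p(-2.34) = 60.41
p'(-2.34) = -72.39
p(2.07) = -36.33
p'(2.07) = -49.28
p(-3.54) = 196.06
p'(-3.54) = -159.46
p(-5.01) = 537.13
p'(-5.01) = -313.22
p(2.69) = -77.00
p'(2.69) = -83.45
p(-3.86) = 251.67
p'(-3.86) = -188.52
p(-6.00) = 911.00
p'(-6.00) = -446.00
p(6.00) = -841.00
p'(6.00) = -422.00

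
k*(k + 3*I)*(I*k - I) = I*k^3 - 3*k^2 - I*k^2 + 3*k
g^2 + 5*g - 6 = (g - 1)*(g + 6)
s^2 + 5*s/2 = s*(s + 5/2)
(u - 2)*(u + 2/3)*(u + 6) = u^3 + 14*u^2/3 - 28*u/3 - 8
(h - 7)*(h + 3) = h^2 - 4*h - 21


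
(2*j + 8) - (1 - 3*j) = 5*j + 7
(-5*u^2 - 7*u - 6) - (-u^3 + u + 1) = u^3 - 5*u^2 - 8*u - 7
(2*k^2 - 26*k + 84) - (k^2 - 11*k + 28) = k^2 - 15*k + 56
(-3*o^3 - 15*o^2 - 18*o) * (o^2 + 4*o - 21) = -3*o^5 - 27*o^4 - 15*o^3 + 243*o^2 + 378*o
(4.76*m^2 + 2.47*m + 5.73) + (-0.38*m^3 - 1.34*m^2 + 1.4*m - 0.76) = -0.38*m^3 + 3.42*m^2 + 3.87*m + 4.97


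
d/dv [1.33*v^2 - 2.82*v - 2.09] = 2.66*v - 2.82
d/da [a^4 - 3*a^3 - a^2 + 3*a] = 4*a^3 - 9*a^2 - 2*a + 3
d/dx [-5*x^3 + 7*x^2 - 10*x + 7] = -15*x^2 + 14*x - 10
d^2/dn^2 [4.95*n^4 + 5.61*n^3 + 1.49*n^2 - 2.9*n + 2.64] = 59.4*n^2 + 33.66*n + 2.98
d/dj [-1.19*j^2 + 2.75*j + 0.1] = 2.75 - 2.38*j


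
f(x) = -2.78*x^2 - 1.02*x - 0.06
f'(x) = -5.56*x - 1.02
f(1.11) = -4.62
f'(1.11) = -7.19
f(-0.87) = -1.28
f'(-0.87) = 3.82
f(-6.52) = -111.59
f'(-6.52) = 35.23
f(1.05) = -4.20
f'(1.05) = -6.86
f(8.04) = -187.96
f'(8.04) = -45.72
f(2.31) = -17.25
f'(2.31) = -13.86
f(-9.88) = -261.35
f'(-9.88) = 53.91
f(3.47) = -37.07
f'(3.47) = -20.31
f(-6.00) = -94.02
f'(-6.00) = 32.34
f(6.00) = -106.26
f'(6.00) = -34.38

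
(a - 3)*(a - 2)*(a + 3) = a^3 - 2*a^2 - 9*a + 18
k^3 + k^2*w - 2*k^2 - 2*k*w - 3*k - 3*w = (k - 3)*(k + 1)*(k + w)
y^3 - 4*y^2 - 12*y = y*(y - 6)*(y + 2)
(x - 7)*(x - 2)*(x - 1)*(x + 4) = x^4 - 6*x^3 - 17*x^2 + 78*x - 56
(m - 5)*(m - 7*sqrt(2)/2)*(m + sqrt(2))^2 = m^4 - 5*m^3 - 3*sqrt(2)*m^3/2 - 12*m^2 + 15*sqrt(2)*m^2/2 - 7*sqrt(2)*m + 60*m + 35*sqrt(2)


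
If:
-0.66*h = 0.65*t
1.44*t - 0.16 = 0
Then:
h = -0.11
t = 0.11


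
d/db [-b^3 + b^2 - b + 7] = -3*b^2 + 2*b - 1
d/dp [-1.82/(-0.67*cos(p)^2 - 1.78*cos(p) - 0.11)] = (2.4388*cos(p) + 3.2396)*sin(p)/(0.67*cos(p)^2 + 1.78*cos(p) + 0.11)^2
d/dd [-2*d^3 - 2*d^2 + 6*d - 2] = -6*d^2 - 4*d + 6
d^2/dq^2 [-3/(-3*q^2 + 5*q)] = 6*(-3*q*(3*q - 5) + (6*q - 5)^2)/(q^3*(3*q - 5)^3)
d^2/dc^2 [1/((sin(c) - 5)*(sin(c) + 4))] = (-4*sin(c)^4 + 3*sin(c)^3 - 75*sin(c)^2 + 14*sin(c) + 42)/((sin(c) - 5)^3*(sin(c) + 4)^3)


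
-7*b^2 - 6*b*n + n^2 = (-7*b + n)*(b + n)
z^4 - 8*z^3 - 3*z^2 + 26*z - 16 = (z - 8)*(z - 1)^2*(z + 2)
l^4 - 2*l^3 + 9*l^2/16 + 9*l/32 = l*(l - 3/2)*(l - 3/4)*(l + 1/4)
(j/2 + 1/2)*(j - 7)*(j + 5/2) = j^3/2 - 7*j^2/4 - 11*j - 35/4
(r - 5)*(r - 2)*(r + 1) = r^3 - 6*r^2 + 3*r + 10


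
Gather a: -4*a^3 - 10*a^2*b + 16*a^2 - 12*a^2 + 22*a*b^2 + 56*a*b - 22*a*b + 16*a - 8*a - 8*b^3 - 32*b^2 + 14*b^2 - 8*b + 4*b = -4*a^3 + a^2*(4 - 10*b) + a*(22*b^2 + 34*b + 8) - 8*b^3 - 18*b^2 - 4*b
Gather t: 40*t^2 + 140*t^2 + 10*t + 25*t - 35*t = 180*t^2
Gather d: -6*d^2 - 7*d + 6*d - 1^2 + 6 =-6*d^2 - d + 5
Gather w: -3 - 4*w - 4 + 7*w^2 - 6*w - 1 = 7*w^2 - 10*w - 8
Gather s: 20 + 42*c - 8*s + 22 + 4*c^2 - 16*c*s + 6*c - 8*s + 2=4*c^2 + 48*c + s*(-16*c - 16) + 44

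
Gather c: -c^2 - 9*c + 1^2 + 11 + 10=-c^2 - 9*c + 22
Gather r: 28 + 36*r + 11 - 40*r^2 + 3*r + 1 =-40*r^2 + 39*r + 40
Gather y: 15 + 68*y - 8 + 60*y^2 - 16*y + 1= 60*y^2 + 52*y + 8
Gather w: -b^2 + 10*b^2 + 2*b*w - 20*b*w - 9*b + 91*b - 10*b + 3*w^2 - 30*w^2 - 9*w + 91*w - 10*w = 9*b^2 + 72*b - 27*w^2 + w*(72 - 18*b)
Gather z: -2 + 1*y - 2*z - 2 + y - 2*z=2*y - 4*z - 4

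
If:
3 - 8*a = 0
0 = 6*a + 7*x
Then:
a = 3/8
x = -9/28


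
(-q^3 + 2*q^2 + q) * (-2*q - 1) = 2*q^4 - 3*q^3 - 4*q^2 - q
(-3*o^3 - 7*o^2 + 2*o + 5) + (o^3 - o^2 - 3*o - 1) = -2*o^3 - 8*o^2 - o + 4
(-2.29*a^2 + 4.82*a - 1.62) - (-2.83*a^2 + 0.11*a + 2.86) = 0.54*a^2 + 4.71*a - 4.48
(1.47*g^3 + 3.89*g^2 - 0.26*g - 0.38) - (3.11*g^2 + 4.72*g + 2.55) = 1.47*g^3 + 0.78*g^2 - 4.98*g - 2.93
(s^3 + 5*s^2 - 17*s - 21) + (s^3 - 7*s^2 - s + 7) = 2*s^3 - 2*s^2 - 18*s - 14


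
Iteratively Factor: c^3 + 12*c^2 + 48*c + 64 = (c + 4)*(c^2 + 8*c + 16) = (c + 4)^2*(c + 4)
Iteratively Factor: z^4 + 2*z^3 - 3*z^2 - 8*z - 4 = (z + 1)*(z^3 + z^2 - 4*z - 4) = (z - 2)*(z + 1)*(z^2 + 3*z + 2) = (z - 2)*(z + 1)*(z + 2)*(z + 1)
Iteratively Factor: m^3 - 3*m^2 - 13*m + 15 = (m - 1)*(m^2 - 2*m - 15) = (m - 1)*(m + 3)*(m - 5)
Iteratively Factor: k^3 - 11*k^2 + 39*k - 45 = (k - 5)*(k^2 - 6*k + 9) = (k - 5)*(k - 3)*(k - 3)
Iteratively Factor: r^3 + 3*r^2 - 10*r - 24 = (r - 3)*(r^2 + 6*r + 8) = (r - 3)*(r + 2)*(r + 4)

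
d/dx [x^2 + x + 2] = 2*x + 1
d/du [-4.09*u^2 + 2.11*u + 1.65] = 2.11 - 8.18*u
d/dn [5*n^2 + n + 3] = 10*n + 1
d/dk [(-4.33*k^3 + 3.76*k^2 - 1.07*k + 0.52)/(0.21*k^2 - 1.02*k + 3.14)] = (-0.9093*k^4 + 8.8332*k^3 - 44.3991*k^2 + 23.3944*k - 2.8294)/(0.0441*k^4 - 0.4284*k^3 + 2.3592*k^2 - 6.4056*k + 9.8596)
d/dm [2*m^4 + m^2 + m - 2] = 8*m^3 + 2*m + 1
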